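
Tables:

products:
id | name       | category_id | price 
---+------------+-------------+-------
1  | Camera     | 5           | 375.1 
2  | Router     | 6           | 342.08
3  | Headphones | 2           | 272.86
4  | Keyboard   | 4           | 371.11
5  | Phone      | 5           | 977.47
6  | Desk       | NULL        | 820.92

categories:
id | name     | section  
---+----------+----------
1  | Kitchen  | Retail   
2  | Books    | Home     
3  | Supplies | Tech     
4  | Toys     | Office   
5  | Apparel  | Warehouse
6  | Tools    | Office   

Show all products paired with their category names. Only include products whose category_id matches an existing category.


INNER JOIN keeps only products rows whose category_id matches an id in categories. Walk through each product:
  - product 1 (Camera): category_id=5 -> matches Apparel
  - product 2 (Router): category_id=6 -> matches Tools
  - product 3 (Headphones): category_id=2 -> matches Books
  - product 4 (Keyboard): category_id=4 -> matches Toys
  - product 5 (Phone): category_id=5 -> matches Apparel
  - product 6 (Desk): category_id=NULL, no match -> dropped
So 1 of 6 rows is dropped.

SQL:
SELECT a.name, b.name AS category
FROM products a
INNER JOIN categories b ON a.category_id = b.id

Result:
name       | category
-----------+---------
Camera     | Apparel 
Router     | Tools   
Headphones | Books   
Keyboard   | Toys    
Phone      | Apparel 


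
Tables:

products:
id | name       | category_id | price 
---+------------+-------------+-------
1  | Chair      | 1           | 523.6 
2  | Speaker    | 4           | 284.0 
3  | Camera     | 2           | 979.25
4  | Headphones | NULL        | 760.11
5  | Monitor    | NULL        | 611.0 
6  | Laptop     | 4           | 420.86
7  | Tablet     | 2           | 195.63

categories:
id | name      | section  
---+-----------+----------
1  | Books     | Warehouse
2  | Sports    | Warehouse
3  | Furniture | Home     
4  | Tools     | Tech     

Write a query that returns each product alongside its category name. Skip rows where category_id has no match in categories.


INNER JOIN keeps only products rows whose category_id matches an id in categories. Walk through each product:
  - product 1 (Chair): category_id=1 -> matches Books
  - product 2 (Speaker): category_id=4 -> matches Tools
  - product 3 (Camera): category_id=2 -> matches Sports
  - product 4 (Headphones): category_id=NULL, no match -> dropped
  - product 5 (Monitor): category_id=NULL, no match -> dropped
  - product 6 (Laptop): category_id=4 -> matches Tools
  - product 7 (Tablet): category_id=2 -> matches Sports
So 2 of 7 rows are dropped.

SQL:
SELECT a.name, b.name AS category
FROM products a
INNER JOIN categories b ON a.category_id = b.id

Result:
name    | category
--------+---------
Chair   | Books   
Speaker | Tools   
Camera  | Sports  
Laptop  | Tools   
Tablet  | Sports  


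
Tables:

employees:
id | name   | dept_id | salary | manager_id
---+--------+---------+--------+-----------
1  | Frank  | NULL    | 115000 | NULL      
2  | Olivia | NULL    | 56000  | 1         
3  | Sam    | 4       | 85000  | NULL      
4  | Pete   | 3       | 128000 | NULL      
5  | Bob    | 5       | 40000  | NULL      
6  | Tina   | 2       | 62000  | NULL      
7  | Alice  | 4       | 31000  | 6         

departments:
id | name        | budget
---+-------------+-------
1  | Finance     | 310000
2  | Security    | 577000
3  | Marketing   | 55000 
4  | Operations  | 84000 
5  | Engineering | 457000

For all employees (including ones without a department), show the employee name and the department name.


LEFT JOIN keeps every row from employees (the left table); where dept_id has no match in departments, the department columns become NULL. Walk through each employee:
  - employee 1 (Frank): dept_id=NULL, no match -> kept with NULL
  - employee 2 (Olivia): dept_id=NULL, no match -> kept with NULL
  - employee 3 (Sam): dept_id=4 -> matches Operations
  - employee 4 (Pete): dept_id=3 -> matches Marketing
  - employee 5 (Bob): dept_id=5 -> matches Engineering
  - employee 6 (Tina): dept_id=2 -> matches Security
  - employee 7 (Alice): dept_id=4 -> matches Operations
All 7 rows appear; 2 have NULL department.

SQL:
SELECT a.name, b.name AS department
FROM employees a
LEFT JOIN departments b ON a.dept_id = b.id

Result:
name   | department 
-------+------------
Frank  | NULL       
Olivia | NULL       
Sam    | Operations 
Pete   | Marketing  
Bob    | Engineering
Tina   | Security   
Alice  | Operations 


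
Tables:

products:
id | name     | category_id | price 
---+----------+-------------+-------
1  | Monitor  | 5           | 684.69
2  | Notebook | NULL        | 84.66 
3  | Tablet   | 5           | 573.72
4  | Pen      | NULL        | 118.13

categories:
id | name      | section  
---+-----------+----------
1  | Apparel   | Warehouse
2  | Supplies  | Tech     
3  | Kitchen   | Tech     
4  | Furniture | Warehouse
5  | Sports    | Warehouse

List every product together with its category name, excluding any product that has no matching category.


INNER JOIN keeps only products rows whose category_id matches an id in categories. Walk through each product:
  - product 1 (Monitor): category_id=5 -> matches Sports
  - product 2 (Notebook): category_id=NULL, no match -> dropped
  - product 3 (Tablet): category_id=5 -> matches Sports
  - product 4 (Pen): category_id=NULL, no match -> dropped
So 2 of 4 rows are dropped.

SQL:
SELECT a.name, b.name AS category
FROM products a
INNER JOIN categories b ON a.category_id = b.id

Result:
name    | category
--------+---------
Monitor | Sports  
Tablet  | Sports  


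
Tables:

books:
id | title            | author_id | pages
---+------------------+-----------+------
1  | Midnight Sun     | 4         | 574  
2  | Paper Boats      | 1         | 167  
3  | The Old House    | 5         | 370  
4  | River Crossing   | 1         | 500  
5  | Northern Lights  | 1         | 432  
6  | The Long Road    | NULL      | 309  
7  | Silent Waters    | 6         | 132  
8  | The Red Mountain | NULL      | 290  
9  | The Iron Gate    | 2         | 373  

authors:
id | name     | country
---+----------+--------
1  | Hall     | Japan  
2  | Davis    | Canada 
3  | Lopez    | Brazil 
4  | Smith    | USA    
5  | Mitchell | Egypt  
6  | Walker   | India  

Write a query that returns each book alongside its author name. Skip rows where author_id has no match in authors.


INNER JOIN keeps only books rows whose author_id matches an id in authors. Walk through each book:
  - book 1 (Midnight Sun): author_id=4 -> matches Smith
  - book 2 (Paper Boats): author_id=1 -> matches Hall
  - book 3 (The Old House): author_id=5 -> matches Mitchell
  - book 4 (River Crossing): author_id=1 -> matches Hall
  - book 5 (Northern Lights): author_id=1 -> matches Hall
  - book 6 (The Long Road): author_id=NULL, no match -> dropped
  - book 7 (Silent Waters): author_id=6 -> matches Walker
  - book 8 (The Red Mountain): author_id=NULL, no match -> dropped
  - book 9 (The Iron Gate): author_id=2 -> matches Davis
So 2 of 9 rows are dropped.

SQL:
SELECT a.title, b.name AS author
FROM books a
INNER JOIN authors b ON a.author_id = b.id

Result:
title           | author  
----------------+---------
Midnight Sun    | Smith   
Paper Boats     | Hall    
The Old House   | Mitchell
River Crossing  | Hall    
Northern Lights | Hall    
Silent Waters   | Walker  
The Iron Gate   | Davis   


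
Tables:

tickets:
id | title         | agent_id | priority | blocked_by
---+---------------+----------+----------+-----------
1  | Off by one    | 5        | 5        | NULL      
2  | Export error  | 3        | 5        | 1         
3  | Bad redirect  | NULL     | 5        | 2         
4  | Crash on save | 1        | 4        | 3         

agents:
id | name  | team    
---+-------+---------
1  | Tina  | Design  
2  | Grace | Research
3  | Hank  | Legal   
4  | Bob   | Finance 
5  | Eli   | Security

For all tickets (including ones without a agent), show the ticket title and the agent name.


LEFT JOIN keeps every row from tickets (the left table); where agent_id has no match in agents, the agent columns become NULL. Walk through each ticket:
  - ticket 1 (Off by one): agent_id=5 -> matches Eli
  - ticket 2 (Export error): agent_id=3 -> matches Hank
  - ticket 3 (Bad redirect): agent_id=NULL, no match -> kept with NULL
  - ticket 4 (Crash on save): agent_id=1 -> matches Tina
All 4 rows appear; 1 has NULL agent.

SQL:
SELECT a.title, b.name AS agent
FROM tickets a
LEFT JOIN agents b ON a.agent_id = b.id

Result:
title         | agent
--------------+------
Off by one    | Eli  
Export error  | Hank 
Bad redirect  | NULL 
Crash on save | Tina 


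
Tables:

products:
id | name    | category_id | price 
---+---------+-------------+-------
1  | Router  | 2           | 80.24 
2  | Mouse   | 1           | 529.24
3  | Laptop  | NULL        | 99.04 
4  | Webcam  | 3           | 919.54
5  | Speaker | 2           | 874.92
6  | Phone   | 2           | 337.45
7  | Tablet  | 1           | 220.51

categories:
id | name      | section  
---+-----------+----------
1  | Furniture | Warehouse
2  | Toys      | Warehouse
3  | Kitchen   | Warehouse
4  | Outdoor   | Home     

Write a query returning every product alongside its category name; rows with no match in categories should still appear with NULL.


LEFT JOIN keeps every row from products (the left table); where category_id has no match in categories, the category columns become NULL. Walk through each product:
  - product 1 (Router): category_id=2 -> matches Toys
  - product 2 (Mouse): category_id=1 -> matches Furniture
  - product 3 (Laptop): category_id=NULL, no match -> kept with NULL
  - product 4 (Webcam): category_id=3 -> matches Kitchen
  - product 5 (Speaker): category_id=2 -> matches Toys
  - product 6 (Phone): category_id=2 -> matches Toys
  - product 7 (Tablet): category_id=1 -> matches Furniture
All 7 rows appear; 1 has NULL category.

SQL:
SELECT a.name, b.name AS category
FROM products a
LEFT JOIN categories b ON a.category_id = b.id

Result:
name    | category 
--------+----------
Router  | Toys     
Mouse   | Furniture
Laptop  | NULL     
Webcam  | Kitchen  
Speaker | Toys     
Phone   | Toys     
Tablet  | Furniture


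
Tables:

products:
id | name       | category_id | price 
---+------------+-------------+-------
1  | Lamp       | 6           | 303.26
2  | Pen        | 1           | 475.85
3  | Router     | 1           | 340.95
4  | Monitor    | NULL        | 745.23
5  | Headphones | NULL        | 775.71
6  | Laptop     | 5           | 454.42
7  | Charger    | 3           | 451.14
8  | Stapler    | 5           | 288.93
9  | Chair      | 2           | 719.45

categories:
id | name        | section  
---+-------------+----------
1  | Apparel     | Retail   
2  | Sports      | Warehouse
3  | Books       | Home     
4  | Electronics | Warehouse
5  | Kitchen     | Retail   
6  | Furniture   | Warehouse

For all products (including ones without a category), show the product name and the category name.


LEFT JOIN keeps every row from products (the left table); where category_id has no match in categories, the category columns become NULL. Walk through each product:
  - product 1 (Lamp): category_id=6 -> matches Furniture
  - product 2 (Pen): category_id=1 -> matches Apparel
  - product 3 (Router): category_id=1 -> matches Apparel
  - product 4 (Monitor): category_id=NULL, no match -> kept with NULL
  - product 5 (Headphones): category_id=NULL, no match -> kept with NULL
  - product 6 (Laptop): category_id=5 -> matches Kitchen
  - product 7 (Charger): category_id=3 -> matches Books
  - product 8 (Stapler): category_id=5 -> matches Kitchen
  - product 9 (Chair): category_id=2 -> matches Sports
All 9 rows appear; 2 have NULL category.

SQL:
SELECT a.name, b.name AS category
FROM products a
LEFT JOIN categories b ON a.category_id = b.id

Result:
name       | category 
-----------+----------
Lamp       | Furniture
Pen        | Apparel  
Router     | Apparel  
Monitor    | NULL     
Headphones | NULL     
Laptop     | Kitchen  
Charger    | Books    
Stapler    | Kitchen  
Chair      | Sports   


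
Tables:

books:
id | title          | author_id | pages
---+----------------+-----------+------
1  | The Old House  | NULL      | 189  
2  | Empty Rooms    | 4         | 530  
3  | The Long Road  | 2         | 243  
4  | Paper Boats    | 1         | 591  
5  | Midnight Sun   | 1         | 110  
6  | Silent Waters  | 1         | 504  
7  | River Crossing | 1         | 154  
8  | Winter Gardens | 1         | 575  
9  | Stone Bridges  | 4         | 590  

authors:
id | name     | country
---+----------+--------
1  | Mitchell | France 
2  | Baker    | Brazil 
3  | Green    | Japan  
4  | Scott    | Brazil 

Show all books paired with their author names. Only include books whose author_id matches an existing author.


INNER JOIN keeps only books rows whose author_id matches an id in authors. Walk through each book:
  - book 1 (The Old House): author_id=NULL, no match -> dropped
  - book 2 (Empty Rooms): author_id=4 -> matches Scott
  - book 3 (The Long Road): author_id=2 -> matches Baker
  - book 4 (Paper Boats): author_id=1 -> matches Mitchell
  - book 5 (Midnight Sun): author_id=1 -> matches Mitchell
  - book 6 (Silent Waters): author_id=1 -> matches Mitchell
  - book 7 (River Crossing): author_id=1 -> matches Mitchell
  - book 8 (Winter Gardens): author_id=1 -> matches Mitchell
  - book 9 (Stone Bridges): author_id=4 -> matches Scott
So 1 of 9 rows is dropped.

SQL:
SELECT a.title, b.name AS author
FROM books a
INNER JOIN authors b ON a.author_id = b.id

Result:
title          | author  
---------------+---------
Empty Rooms    | Scott   
The Long Road  | Baker   
Paper Boats    | Mitchell
Midnight Sun   | Mitchell
Silent Waters  | Mitchell
River Crossing | Mitchell
Winter Gardens | Mitchell
Stone Bridges  | Scott   


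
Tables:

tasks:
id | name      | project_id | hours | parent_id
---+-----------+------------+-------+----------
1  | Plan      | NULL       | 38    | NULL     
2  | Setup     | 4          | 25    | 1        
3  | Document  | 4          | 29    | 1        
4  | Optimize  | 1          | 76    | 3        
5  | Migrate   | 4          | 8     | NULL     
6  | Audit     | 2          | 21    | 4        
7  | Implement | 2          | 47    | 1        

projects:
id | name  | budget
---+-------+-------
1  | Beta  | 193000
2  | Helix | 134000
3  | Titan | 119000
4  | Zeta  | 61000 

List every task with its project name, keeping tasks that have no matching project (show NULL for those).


LEFT JOIN keeps every row from tasks (the left table); where project_id has no match in projects, the project columns become NULL. Walk through each task:
  - task 1 (Plan): project_id=NULL, no match -> kept with NULL
  - task 2 (Setup): project_id=4 -> matches Zeta
  - task 3 (Document): project_id=4 -> matches Zeta
  - task 4 (Optimize): project_id=1 -> matches Beta
  - task 5 (Migrate): project_id=4 -> matches Zeta
  - task 6 (Audit): project_id=2 -> matches Helix
  - task 7 (Implement): project_id=2 -> matches Helix
All 7 rows appear; 1 has NULL project.

SQL:
SELECT a.name, b.name AS project
FROM tasks a
LEFT JOIN projects b ON a.project_id = b.id

Result:
name      | project
----------+--------
Plan      | NULL   
Setup     | Zeta   
Document  | Zeta   
Optimize  | Beta   
Migrate   | Zeta   
Audit     | Helix  
Implement | Helix  


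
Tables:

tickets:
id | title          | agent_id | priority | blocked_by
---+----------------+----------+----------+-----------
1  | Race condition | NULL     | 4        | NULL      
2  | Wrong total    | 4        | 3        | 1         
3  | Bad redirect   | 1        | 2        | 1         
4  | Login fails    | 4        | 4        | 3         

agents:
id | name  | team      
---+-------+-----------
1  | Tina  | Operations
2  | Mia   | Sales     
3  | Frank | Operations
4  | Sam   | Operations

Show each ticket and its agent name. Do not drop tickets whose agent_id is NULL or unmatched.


LEFT JOIN keeps every row from tickets (the left table); where agent_id has no match in agents, the agent columns become NULL. Walk through each ticket:
  - ticket 1 (Race condition): agent_id=NULL, no match -> kept with NULL
  - ticket 2 (Wrong total): agent_id=4 -> matches Sam
  - ticket 3 (Bad redirect): agent_id=1 -> matches Tina
  - ticket 4 (Login fails): agent_id=4 -> matches Sam
All 4 rows appear; 1 has NULL agent.

SQL:
SELECT a.title, b.name AS agent
FROM tickets a
LEFT JOIN agents b ON a.agent_id = b.id

Result:
title          | agent
---------------+------
Race condition | NULL 
Wrong total    | Sam  
Bad redirect   | Tina 
Login fails    | Sam  


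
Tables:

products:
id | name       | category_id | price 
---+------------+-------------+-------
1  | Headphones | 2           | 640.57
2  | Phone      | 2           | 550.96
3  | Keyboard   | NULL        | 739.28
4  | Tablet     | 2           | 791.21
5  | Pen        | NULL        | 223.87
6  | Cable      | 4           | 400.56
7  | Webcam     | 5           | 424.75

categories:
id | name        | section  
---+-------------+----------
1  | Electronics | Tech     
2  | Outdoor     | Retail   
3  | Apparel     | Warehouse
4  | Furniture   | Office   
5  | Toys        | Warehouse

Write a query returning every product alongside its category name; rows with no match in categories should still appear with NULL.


LEFT JOIN keeps every row from products (the left table); where category_id has no match in categories, the category columns become NULL. Walk through each product:
  - product 1 (Headphones): category_id=2 -> matches Outdoor
  - product 2 (Phone): category_id=2 -> matches Outdoor
  - product 3 (Keyboard): category_id=NULL, no match -> kept with NULL
  - product 4 (Tablet): category_id=2 -> matches Outdoor
  - product 5 (Pen): category_id=NULL, no match -> kept with NULL
  - product 6 (Cable): category_id=4 -> matches Furniture
  - product 7 (Webcam): category_id=5 -> matches Toys
All 7 rows appear; 2 have NULL category.

SQL:
SELECT a.name, b.name AS category
FROM products a
LEFT JOIN categories b ON a.category_id = b.id

Result:
name       | category 
-----------+----------
Headphones | Outdoor  
Phone      | Outdoor  
Keyboard   | NULL     
Tablet     | Outdoor  
Pen        | NULL     
Cable      | Furniture
Webcam     | Toys     


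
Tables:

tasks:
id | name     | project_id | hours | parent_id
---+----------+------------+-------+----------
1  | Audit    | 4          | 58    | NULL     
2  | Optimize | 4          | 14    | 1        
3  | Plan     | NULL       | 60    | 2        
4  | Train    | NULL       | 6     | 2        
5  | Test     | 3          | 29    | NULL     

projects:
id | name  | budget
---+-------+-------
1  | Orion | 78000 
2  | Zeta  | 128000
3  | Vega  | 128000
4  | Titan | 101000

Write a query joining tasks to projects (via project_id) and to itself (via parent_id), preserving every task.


Two LEFT JOINs from the same base table tasks: one to projects via project_id, one to tasks itself via parent_id. Both are LEFT so every task is preserved.
Match against projects:
  - task 1 (Audit): project_id=4 -> matches Titan
  - task 2 (Optimize): project_id=4 -> matches Titan
  - task 3 (Plan): project_id=NULL, no match -> kept with NULL
  - task 4 (Train): project_id=NULL, no match -> kept with NULL
  - task 5 (Test): project_id=3 -> matches Vega
Match against tasks (self):
  - task 1 (Audit): parent_id=NULL -> NULL
  - task 2 (Optimize): parent_id=1 -> Audit
  - task 3 (Plan): parent_id=2 -> Optimize
  - task 4 (Train): parent_id=2 -> Optimize
  - task 5 (Test): parent_id=NULL -> NULL

SQL:
SELECT a.name, b.name AS project, c.name AS parent
FROM tasks a
LEFT JOIN projects b ON a.project_id = b.id
LEFT JOIN tasks c ON a.parent_id = c.id

Result:
name     | project | parent  
---------+---------+---------
Audit    | Titan   | NULL    
Optimize | Titan   | Audit   
Plan     | NULL    | Optimize
Train    | NULL    | Optimize
Test     | Vega    | NULL    


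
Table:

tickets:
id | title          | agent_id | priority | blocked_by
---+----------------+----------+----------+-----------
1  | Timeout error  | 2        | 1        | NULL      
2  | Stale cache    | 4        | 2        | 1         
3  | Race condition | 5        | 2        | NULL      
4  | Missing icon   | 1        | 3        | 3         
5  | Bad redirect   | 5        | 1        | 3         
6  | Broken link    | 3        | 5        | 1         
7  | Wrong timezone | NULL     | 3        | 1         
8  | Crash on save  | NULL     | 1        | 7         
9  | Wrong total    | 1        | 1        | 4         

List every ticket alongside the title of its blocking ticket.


This is a self-join: tickets is joined to a second copy of itself, matching each row's blocked_by to another row's id. Use LEFT JOIN so rows with blocked_by=NULL are kept.
  - ticket 1 (Timeout error): blocked_by=NULL -> NULL
  - ticket 2 (Stale cache): blocked_by=1 -> Timeout error
  - ticket 3 (Race condition): blocked_by=NULL -> NULL
  - ticket 4 (Missing icon): blocked_by=3 -> Race condition
  - ticket 5 (Bad redirect): blocked_by=3 -> Race condition
  - ticket 6 (Broken link): blocked_by=1 -> Timeout error
  - ticket 7 (Wrong timezone): blocked_by=1 -> Timeout error
  - ticket 8 (Crash on save): blocked_by=7 -> Wrong timezone
  - ticket 9 (Wrong total): blocked_by=4 -> Missing icon

SQL:
SELECT a.title AS item, b.title AS blocked_by
FROM tickets a
LEFT JOIN tickets b ON a.blocked_by = b.id

Result:
item           | blocked_by    
---------------+---------------
Timeout error  | NULL          
Stale cache    | Timeout error 
Race condition | NULL          
Missing icon   | Race condition
Bad redirect   | Race condition
Broken link    | Timeout error 
Wrong timezone | Timeout error 
Crash on save  | Wrong timezone
Wrong total    | Missing icon  


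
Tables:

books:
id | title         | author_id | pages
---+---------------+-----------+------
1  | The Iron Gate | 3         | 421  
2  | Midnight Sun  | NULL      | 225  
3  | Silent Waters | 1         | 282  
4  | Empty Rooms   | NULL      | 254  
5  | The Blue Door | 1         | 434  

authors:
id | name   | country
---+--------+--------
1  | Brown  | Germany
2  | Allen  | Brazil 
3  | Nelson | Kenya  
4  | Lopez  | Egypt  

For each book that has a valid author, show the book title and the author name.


INNER JOIN keeps only books rows whose author_id matches an id in authors. Walk through each book:
  - book 1 (The Iron Gate): author_id=3 -> matches Nelson
  - book 2 (Midnight Sun): author_id=NULL, no match -> dropped
  - book 3 (Silent Waters): author_id=1 -> matches Brown
  - book 4 (Empty Rooms): author_id=NULL, no match -> dropped
  - book 5 (The Blue Door): author_id=1 -> matches Brown
So 2 of 5 rows are dropped.

SQL:
SELECT a.title, b.name AS author
FROM books a
INNER JOIN authors b ON a.author_id = b.id

Result:
title         | author
--------------+-------
The Iron Gate | Nelson
Silent Waters | Brown 
The Blue Door | Brown 


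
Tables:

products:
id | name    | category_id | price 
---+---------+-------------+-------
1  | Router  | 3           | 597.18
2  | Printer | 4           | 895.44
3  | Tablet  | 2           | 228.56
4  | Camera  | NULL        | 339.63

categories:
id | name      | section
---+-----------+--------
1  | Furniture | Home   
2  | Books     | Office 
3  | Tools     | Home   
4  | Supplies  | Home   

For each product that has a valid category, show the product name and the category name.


INNER JOIN keeps only products rows whose category_id matches an id in categories. Walk through each product:
  - product 1 (Router): category_id=3 -> matches Tools
  - product 2 (Printer): category_id=4 -> matches Supplies
  - product 3 (Tablet): category_id=2 -> matches Books
  - product 4 (Camera): category_id=NULL, no match -> dropped
So 1 of 4 rows is dropped.

SQL:
SELECT a.name, b.name AS category
FROM products a
INNER JOIN categories b ON a.category_id = b.id

Result:
name    | category
--------+---------
Router  | Tools   
Printer | Supplies
Tablet  | Books   


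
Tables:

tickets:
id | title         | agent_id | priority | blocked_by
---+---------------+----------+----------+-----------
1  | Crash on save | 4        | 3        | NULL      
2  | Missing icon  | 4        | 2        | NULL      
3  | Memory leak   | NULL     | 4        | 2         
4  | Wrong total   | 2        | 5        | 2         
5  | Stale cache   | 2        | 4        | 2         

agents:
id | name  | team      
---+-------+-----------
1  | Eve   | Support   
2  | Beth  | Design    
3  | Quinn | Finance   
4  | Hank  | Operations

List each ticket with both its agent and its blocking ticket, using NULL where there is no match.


Two LEFT JOINs from the same base table tickets: one to agents via agent_id, one to tickets itself via blocked_by. Both are LEFT so every ticket is preserved.
Match against agents:
  - ticket 1 (Crash on save): agent_id=4 -> matches Hank
  - ticket 2 (Missing icon): agent_id=4 -> matches Hank
  - ticket 3 (Memory leak): agent_id=NULL, no match -> kept with NULL
  - ticket 4 (Wrong total): agent_id=2 -> matches Beth
  - ticket 5 (Stale cache): agent_id=2 -> matches Beth
Match against tickets (self):
  - ticket 1 (Crash on save): blocked_by=NULL -> NULL
  - ticket 2 (Missing icon): blocked_by=NULL -> NULL
  - ticket 3 (Memory leak): blocked_by=2 -> Missing icon
  - ticket 4 (Wrong total): blocked_by=2 -> Missing icon
  - ticket 5 (Stale cache): blocked_by=2 -> Missing icon

SQL:
SELECT a.title, b.name AS agent, c.title AS blocked_by
FROM tickets a
LEFT JOIN agents b ON a.agent_id = b.id
LEFT JOIN tickets c ON a.blocked_by = c.id

Result:
title         | agent | blocked_by  
--------------+-------+-------------
Crash on save | Hank  | NULL        
Missing icon  | Hank  | NULL        
Memory leak   | NULL  | Missing icon
Wrong total   | Beth  | Missing icon
Stale cache   | Beth  | Missing icon


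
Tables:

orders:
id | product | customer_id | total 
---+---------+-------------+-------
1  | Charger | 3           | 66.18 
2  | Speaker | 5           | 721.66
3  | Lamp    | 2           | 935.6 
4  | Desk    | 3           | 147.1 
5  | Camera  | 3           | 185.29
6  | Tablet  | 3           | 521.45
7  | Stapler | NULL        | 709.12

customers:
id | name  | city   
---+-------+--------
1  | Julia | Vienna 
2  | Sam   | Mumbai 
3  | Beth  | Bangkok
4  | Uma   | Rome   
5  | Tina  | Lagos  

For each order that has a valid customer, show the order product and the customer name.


INNER JOIN keeps only orders rows whose customer_id matches an id in customers. Walk through each order:
  - order 1 (Charger): customer_id=3 -> matches Beth
  - order 2 (Speaker): customer_id=5 -> matches Tina
  - order 3 (Lamp): customer_id=2 -> matches Sam
  - order 4 (Desk): customer_id=3 -> matches Beth
  - order 5 (Camera): customer_id=3 -> matches Beth
  - order 6 (Tablet): customer_id=3 -> matches Beth
  - order 7 (Stapler): customer_id=NULL, no match -> dropped
So 1 of 7 rows is dropped.

SQL:
SELECT a.product, b.name AS customer
FROM orders a
INNER JOIN customers b ON a.customer_id = b.id

Result:
product | customer
--------+---------
Charger | Beth    
Speaker | Tina    
Lamp    | Sam     
Desk    | Beth    
Camera  | Beth    
Tablet  | Beth    


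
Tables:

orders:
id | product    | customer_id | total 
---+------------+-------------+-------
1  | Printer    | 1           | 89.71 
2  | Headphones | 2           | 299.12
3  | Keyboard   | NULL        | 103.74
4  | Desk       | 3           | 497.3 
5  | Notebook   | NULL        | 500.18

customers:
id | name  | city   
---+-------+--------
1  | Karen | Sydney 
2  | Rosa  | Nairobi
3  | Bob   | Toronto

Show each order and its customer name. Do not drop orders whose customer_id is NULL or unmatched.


LEFT JOIN keeps every row from orders (the left table); where customer_id has no match in customers, the customer columns become NULL. Walk through each order:
  - order 1 (Printer): customer_id=1 -> matches Karen
  - order 2 (Headphones): customer_id=2 -> matches Rosa
  - order 3 (Keyboard): customer_id=NULL, no match -> kept with NULL
  - order 4 (Desk): customer_id=3 -> matches Bob
  - order 5 (Notebook): customer_id=NULL, no match -> kept with NULL
All 5 rows appear; 2 have NULL customer.

SQL:
SELECT a.product, b.name AS customer
FROM orders a
LEFT JOIN customers b ON a.customer_id = b.id

Result:
product    | customer
-----------+---------
Printer    | Karen   
Headphones | Rosa    
Keyboard   | NULL    
Desk       | Bob     
Notebook   | NULL    


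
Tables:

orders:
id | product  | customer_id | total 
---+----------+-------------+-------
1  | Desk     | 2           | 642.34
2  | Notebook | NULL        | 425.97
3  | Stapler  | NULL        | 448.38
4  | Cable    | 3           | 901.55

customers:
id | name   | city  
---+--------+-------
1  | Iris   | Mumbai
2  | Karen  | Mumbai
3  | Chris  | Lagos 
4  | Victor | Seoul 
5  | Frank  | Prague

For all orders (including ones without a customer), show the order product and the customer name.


LEFT JOIN keeps every row from orders (the left table); where customer_id has no match in customers, the customer columns become NULL. Walk through each order:
  - order 1 (Desk): customer_id=2 -> matches Karen
  - order 2 (Notebook): customer_id=NULL, no match -> kept with NULL
  - order 3 (Stapler): customer_id=NULL, no match -> kept with NULL
  - order 4 (Cable): customer_id=3 -> matches Chris
All 4 rows appear; 2 have NULL customer.

SQL:
SELECT a.product, b.name AS customer
FROM orders a
LEFT JOIN customers b ON a.customer_id = b.id

Result:
product  | customer
---------+---------
Desk     | Karen   
Notebook | NULL    
Stapler  | NULL    
Cable    | Chris   


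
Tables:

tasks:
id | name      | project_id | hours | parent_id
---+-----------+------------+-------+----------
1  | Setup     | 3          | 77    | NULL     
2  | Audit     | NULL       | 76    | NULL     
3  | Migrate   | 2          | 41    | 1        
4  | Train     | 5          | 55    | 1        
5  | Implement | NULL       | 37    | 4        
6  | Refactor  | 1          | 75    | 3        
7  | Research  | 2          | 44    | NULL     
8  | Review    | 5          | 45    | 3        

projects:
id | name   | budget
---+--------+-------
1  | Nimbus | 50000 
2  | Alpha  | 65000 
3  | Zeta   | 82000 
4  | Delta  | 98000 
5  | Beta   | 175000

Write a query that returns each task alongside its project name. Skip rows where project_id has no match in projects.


INNER JOIN keeps only tasks rows whose project_id matches an id in projects. Walk through each task:
  - task 1 (Setup): project_id=3 -> matches Zeta
  - task 2 (Audit): project_id=NULL, no match -> dropped
  - task 3 (Migrate): project_id=2 -> matches Alpha
  - task 4 (Train): project_id=5 -> matches Beta
  - task 5 (Implement): project_id=NULL, no match -> dropped
  - task 6 (Refactor): project_id=1 -> matches Nimbus
  - task 7 (Research): project_id=2 -> matches Alpha
  - task 8 (Review): project_id=5 -> matches Beta
So 2 of 8 rows are dropped.

SQL:
SELECT a.name, b.name AS project
FROM tasks a
INNER JOIN projects b ON a.project_id = b.id

Result:
name     | project
---------+--------
Setup    | Zeta   
Migrate  | Alpha  
Train    | Beta   
Refactor | Nimbus 
Research | Alpha  
Review   | Beta   


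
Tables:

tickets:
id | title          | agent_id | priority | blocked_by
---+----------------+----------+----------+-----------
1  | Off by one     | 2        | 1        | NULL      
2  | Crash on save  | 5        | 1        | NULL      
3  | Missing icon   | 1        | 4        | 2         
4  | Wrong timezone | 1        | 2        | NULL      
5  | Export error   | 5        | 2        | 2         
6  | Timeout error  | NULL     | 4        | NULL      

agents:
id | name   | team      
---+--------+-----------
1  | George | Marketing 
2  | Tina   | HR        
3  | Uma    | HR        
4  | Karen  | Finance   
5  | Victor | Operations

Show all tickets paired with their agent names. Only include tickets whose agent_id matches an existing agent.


INNER JOIN keeps only tickets rows whose agent_id matches an id in agents. Walk through each ticket:
  - ticket 1 (Off by one): agent_id=2 -> matches Tina
  - ticket 2 (Crash on save): agent_id=5 -> matches Victor
  - ticket 3 (Missing icon): agent_id=1 -> matches George
  - ticket 4 (Wrong timezone): agent_id=1 -> matches George
  - ticket 5 (Export error): agent_id=5 -> matches Victor
  - ticket 6 (Timeout error): agent_id=NULL, no match -> dropped
So 1 of 6 rows is dropped.

SQL:
SELECT a.title, b.name AS agent
FROM tickets a
INNER JOIN agents b ON a.agent_id = b.id

Result:
title          | agent 
---------------+-------
Off by one     | Tina  
Crash on save  | Victor
Missing icon   | George
Wrong timezone | George
Export error   | Victor


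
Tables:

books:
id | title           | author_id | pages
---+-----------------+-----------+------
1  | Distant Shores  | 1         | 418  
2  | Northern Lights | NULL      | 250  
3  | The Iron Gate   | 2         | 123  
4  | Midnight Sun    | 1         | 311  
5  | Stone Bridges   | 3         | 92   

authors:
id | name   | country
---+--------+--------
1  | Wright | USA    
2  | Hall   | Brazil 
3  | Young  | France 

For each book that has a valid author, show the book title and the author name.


INNER JOIN keeps only books rows whose author_id matches an id in authors. Walk through each book:
  - book 1 (Distant Shores): author_id=1 -> matches Wright
  - book 2 (Northern Lights): author_id=NULL, no match -> dropped
  - book 3 (The Iron Gate): author_id=2 -> matches Hall
  - book 4 (Midnight Sun): author_id=1 -> matches Wright
  - book 5 (Stone Bridges): author_id=3 -> matches Young
So 1 of 5 rows is dropped.

SQL:
SELECT a.title, b.name AS author
FROM books a
INNER JOIN authors b ON a.author_id = b.id

Result:
title          | author
---------------+-------
Distant Shores | Wright
The Iron Gate  | Hall  
Midnight Sun   | Wright
Stone Bridges  | Young 


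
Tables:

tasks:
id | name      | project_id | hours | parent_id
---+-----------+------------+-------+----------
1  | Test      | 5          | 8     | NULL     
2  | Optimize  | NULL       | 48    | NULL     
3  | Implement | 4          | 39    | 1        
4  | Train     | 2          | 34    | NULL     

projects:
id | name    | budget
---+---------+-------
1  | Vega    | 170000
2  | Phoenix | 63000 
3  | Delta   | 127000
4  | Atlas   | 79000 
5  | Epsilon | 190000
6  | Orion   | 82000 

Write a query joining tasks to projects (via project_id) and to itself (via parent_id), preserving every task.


Two LEFT JOINs from the same base table tasks: one to projects via project_id, one to tasks itself via parent_id. Both are LEFT so every task is preserved.
Match against projects:
  - task 1 (Test): project_id=5 -> matches Epsilon
  - task 2 (Optimize): project_id=NULL, no match -> kept with NULL
  - task 3 (Implement): project_id=4 -> matches Atlas
  - task 4 (Train): project_id=2 -> matches Phoenix
Match against tasks (self):
  - task 1 (Test): parent_id=NULL -> NULL
  - task 2 (Optimize): parent_id=NULL -> NULL
  - task 3 (Implement): parent_id=1 -> Test
  - task 4 (Train): parent_id=NULL -> NULL

SQL:
SELECT a.name, b.name AS project, c.name AS parent
FROM tasks a
LEFT JOIN projects b ON a.project_id = b.id
LEFT JOIN tasks c ON a.parent_id = c.id

Result:
name      | project | parent
----------+---------+-------
Test      | Epsilon | NULL  
Optimize  | NULL    | NULL  
Implement | Atlas   | Test  
Train     | Phoenix | NULL  


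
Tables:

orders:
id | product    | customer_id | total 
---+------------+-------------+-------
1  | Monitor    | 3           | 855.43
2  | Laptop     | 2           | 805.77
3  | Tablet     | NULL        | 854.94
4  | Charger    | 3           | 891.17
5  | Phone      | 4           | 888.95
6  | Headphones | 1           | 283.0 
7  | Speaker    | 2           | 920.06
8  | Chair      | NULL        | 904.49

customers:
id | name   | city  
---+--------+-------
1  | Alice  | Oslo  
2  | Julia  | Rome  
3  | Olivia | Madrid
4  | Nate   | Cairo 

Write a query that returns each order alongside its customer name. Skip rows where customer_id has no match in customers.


INNER JOIN keeps only orders rows whose customer_id matches an id in customers. Walk through each order:
  - order 1 (Monitor): customer_id=3 -> matches Olivia
  - order 2 (Laptop): customer_id=2 -> matches Julia
  - order 3 (Tablet): customer_id=NULL, no match -> dropped
  - order 4 (Charger): customer_id=3 -> matches Olivia
  - order 5 (Phone): customer_id=4 -> matches Nate
  - order 6 (Headphones): customer_id=1 -> matches Alice
  - order 7 (Speaker): customer_id=2 -> matches Julia
  - order 8 (Chair): customer_id=NULL, no match -> dropped
So 2 of 8 rows are dropped.

SQL:
SELECT a.product, b.name AS customer
FROM orders a
INNER JOIN customers b ON a.customer_id = b.id

Result:
product    | customer
-----------+---------
Monitor    | Olivia  
Laptop     | Julia   
Charger    | Olivia  
Phone      | Nate    
Headphones | Alice   
Speaker    | Julia   


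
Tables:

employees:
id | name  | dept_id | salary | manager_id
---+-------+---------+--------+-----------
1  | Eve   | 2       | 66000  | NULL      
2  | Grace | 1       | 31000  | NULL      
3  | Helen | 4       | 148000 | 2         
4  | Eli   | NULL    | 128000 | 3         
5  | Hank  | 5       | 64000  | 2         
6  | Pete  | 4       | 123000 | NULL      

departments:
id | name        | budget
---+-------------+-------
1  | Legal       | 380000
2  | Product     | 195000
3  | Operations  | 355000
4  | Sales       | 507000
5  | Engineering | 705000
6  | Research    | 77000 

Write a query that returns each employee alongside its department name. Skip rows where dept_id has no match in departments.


INNER JOIN keeps only employees rows whose dept_id matches an id in departments. Walk through each employee:
  - employee 1 (Eve): dept_id=2 -> matches Product
  - employee 2 (Grace): dept_id=1 -> matches Legal
  - employee 3 (Helen): dept_id=4 -> matches Sales
  - employee 4 (Eli): dept_id=NULL, no match -> dropped
  - employee 5 (Hank): dept_id=5 -> matches Engineering
  - employee 6 (Pete): dept_id=4 -> matches Sales
So 1 of 6 rows is dropped.

SQL:
SELECT a.name, b.name AS department
FROM employees a
INNER JOIN departments b ON a.dept_id = b.id

Result:
name  | department 
------+------------
Eve   | Product    
Grace | Legal      
Helen | Sales      
Hank  | Engineering
Pete  | Sales      


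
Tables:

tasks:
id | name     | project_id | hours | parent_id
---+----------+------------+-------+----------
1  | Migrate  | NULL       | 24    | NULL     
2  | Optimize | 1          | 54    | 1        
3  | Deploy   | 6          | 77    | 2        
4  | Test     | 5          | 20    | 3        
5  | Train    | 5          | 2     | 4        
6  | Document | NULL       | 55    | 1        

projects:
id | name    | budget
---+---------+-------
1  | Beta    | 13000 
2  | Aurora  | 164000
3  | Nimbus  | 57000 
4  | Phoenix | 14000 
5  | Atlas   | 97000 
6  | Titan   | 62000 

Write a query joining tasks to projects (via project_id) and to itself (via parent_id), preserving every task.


Two LEFT JOINs from the same base table tasks: one to projects via project_id, one to tasks itself via parent_id. Both are LEFT so every task is preserved.
Match against projects:
  - task 1 (Migrate): project_id=NULL, no match -> kept with NULL
  - task 2 (Optimize): project_id=1 -> matches Beta
  - task 3 (Deploy): project_id=6 -> matches Titan
  - task 4 (Test): project_id=5 -> matches Atlas
  - task 5 (Train): project_id=5 -> matches Atlas
  - task 6 (Document): project_id=NULL, no match -> kept with NULL
Match against tasks (self):
  - task 1 (Migrate): parent_id=NULL -> NULL
  - task 2 (Optimize): parent_id=1 -> Migrate
  - task 3 (Deploy): parent_id=2 -> Optimize
  - task 4 (Test): parent_id=3 -> Deploy
  - task 5 (Train): parent_id=4 -> Test
  - task 6 (Document): parent_id=1 -> Migrate

SQL:
SELECT a.name, b.name AS project, c.name AS parent
FROM tasks a
LEFT JOIN projects b ON a.project_id = b.id
LEFT JOIN tasks c ON a.parent_id = c.id

Result:
name     | project | parent  
---------+---------+---------
Migrate  | NULL    | NULL    
Optimize | Beta    | Migrate 
Deploy   | Titan   | Optimize
Test     | Atlas   | Deploy  
Train    | Atlas   | Test    
Document | NULL    | Migrate 


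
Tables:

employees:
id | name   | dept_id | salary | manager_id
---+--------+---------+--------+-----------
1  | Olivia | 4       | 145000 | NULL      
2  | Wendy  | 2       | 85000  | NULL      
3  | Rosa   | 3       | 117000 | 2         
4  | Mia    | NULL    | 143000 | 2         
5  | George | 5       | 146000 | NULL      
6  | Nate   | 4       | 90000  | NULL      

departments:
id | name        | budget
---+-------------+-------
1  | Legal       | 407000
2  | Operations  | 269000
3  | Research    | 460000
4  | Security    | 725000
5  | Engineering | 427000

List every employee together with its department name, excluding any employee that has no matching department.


INNER JOIN keeps only employees rows whose dept_id matches an id in departments. Walk through each employee:
  - employee 1 (Olivia): dept_id=4 -> matches Security
  - employee 2 (Wendy): dept_id=2 -> matches Operations
  - employee 3 (Rosa): dept_id=3 -> matches Research
  - employee 4 (Mia): dept_id=NULL, no match -> dropped
  - employee 5 (George): dept_id=5 -> matches Engineering
  - employee 6 (Nate): dept_id=4 -> matches Security
So 1 of 6 rows is dropped.

SQL:
SELECT a.name, b.name AS department
FROM employees a
INNER JOIN departments b ON a.dept_id = b.id

Result:
name   | department 
-------+------------
Olivia | Security   
Wendy  | Operations 
Rosa   | Research   
George | Engineering
Nate   | Security   
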